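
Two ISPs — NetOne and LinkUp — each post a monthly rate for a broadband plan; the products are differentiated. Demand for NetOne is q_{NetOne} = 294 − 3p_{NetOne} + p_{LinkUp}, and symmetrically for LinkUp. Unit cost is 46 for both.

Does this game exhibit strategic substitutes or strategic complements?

strategic complements

NetOne's profit: π = (p_{NetOne} − 46)(294 − 3p_{NetOne} + p_{LinkUp}).
∂π/∂p_{NetOne} = 432 − 6p_{NetOne} + p_{LinkUp} = 0 ⇒ p_{NetOne} = 72 + (1/6)p_{LinkUp}.
The best-response slope dp_{NetOne}/dp_{LinkUp} = 1/6 > 0: the reaction function is upward-sloping, so the choices are strategic complements.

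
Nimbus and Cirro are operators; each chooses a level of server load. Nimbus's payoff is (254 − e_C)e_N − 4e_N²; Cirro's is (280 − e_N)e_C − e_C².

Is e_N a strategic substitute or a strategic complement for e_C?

strategic substitutes

Expanding Nimbus's payoff: 254e_N − e_Ce_N − 4e_N².
∂π/∂e_N = 254 − e_C − 8e_N = 0, so e_N = 31.75 − 0.125e_C.
The best-response slope de_N/de_C = −0.125 < 0: the reaction function is downward-sloping, so the choices are strategic substitutes.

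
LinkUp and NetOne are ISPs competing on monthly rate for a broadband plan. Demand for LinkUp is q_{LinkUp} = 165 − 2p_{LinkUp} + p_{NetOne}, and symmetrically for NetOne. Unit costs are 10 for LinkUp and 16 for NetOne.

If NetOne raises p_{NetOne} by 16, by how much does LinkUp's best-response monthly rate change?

4

LinkUp's profit: π = (p_{LinkUp} − 10)(165 − 2p_{LinkUp} + p_{NetOne}).
∂π/∂p_{LinkUp} = 185 − 4p_{LinkUp} + p_{NetOne} = 0 ⇒ p_{LinkUp} = 46.25 + 0.25p_{NetOne}.
The reaction-function slope is 0.25, so a 16-unit rise in p_{NetOne} moves p_{LinkUp} by 0.25 × 16 = 4. LinkUp's best response rises — the actions are strategic complements.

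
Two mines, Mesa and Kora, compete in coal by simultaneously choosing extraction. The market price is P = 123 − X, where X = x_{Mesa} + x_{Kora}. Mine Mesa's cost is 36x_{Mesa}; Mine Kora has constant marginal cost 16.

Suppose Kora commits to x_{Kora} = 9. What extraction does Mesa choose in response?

Mine Mesa's profit: π = x_{Mesa}(123 − (x_{Mesa} + x_{Kora})) − 36x_{Mesa}.
∂π/∂x_{Mesa} = 87 − 2x_{Mesa} − x_{Kora} = 0, so x_{Mesa} = 43.5 − 0.5x_{Kora}.
At x_{Kora} = 9: x_{Mesa} = 43.5 − 0.5·9 = 39.

39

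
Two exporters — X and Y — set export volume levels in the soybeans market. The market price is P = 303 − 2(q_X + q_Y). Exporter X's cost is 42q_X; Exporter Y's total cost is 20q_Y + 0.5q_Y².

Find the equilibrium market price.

134.375

Exporter X's profit: π = q_X(303 − 2(q_X + q_Y)) − 42q_X.
∂π/∂q_X = 261 − 4q_X − 2q_Y = 0, so q_X = 65.25 − 0.5q_Y.
For Y: ∂π/∂q_Y = 283 − 5q_Y − 2q_X = 0 ⇒ q_Y = 56.6 − 0.4q_X.
Plugging q_Y into X's best response: q_X = 65.25 − 0.5(56.6 − 0.4q_X) ⇒ 0.8q_X = 36.95, so q_X = 46.1875.
Then q_Y = 56.6 − 0.4·46.1875 = 38.125.
Equilibrium price: P = 303 − 2·84.3125 = 134.375.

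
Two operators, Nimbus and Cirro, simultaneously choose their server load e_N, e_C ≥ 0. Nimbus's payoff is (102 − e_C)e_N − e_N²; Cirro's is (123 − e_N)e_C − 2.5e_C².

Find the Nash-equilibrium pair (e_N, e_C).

43, 16

Expanding Nimbus's payoff: 102e_N − e_Ce_N − e_N².
∂π/∂e_N = 102 − e_C − 2e_N = 0, so e_N = 51 − 0.5e_C.
Likewise for Cirro: e_C = 24.6 − 0.2e_N.
Plugging e_C into Nimbus's best response: e_N = 51 − 0.5(24.6 − 0.2e_N) ⇒ 0.9e_N = 38.7, so e_N = 43.
Then e_C = 24.6 − 0.2·43 = 16.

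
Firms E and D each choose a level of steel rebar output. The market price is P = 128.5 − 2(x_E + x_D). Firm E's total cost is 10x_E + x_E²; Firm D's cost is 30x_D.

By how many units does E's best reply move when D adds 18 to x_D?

Firm E's profit: π = x_E(128.5 − 2(x_E + x_D)) − 10x_E − x_E².
∂π/∂x_E = 118.5 − 6x_E − 2x_D = 0, so x_E = 19.75 − (1/3)x_D.
The reaction-function slope is −1/3, so an 18-unit rise in x_D moves x_E by −1/3 × 18 = −6. E's best response falls — the actions are strategic substitutes.

-6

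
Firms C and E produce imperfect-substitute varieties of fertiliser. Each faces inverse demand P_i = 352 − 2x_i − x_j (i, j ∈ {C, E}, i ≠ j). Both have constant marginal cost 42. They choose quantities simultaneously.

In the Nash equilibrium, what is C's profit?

7688

Firm C's profit: π = x_C(352 − 2x_C − x_E) − 42x_C.
∂π/∂x_C = 310 − 4x_C − x_E = 0 ⇒ x_C = 77.5 − 0.25x_E.
By symmetry x_E = x_C; substituting into the reaction function, 1.25x_C = 77.5 and x_C = 62.
P_C = 352 − 2·62 − 62 = 166.
Profit = (166 − 42)·62 = 7688.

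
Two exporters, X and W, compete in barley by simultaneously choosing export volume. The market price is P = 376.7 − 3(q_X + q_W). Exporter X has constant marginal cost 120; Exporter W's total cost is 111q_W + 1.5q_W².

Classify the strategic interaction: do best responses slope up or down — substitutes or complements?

Exporter X's profit: π = q_X(376.7 − 3(q_X + q_W)) − 120q_X.
∂π/∂q_X = 256.7 − 6q_X − 3q_W = 0, so q_X = 2567/60 − 0.5q_W.
The best-response slope dq_X/dq_W = −0.5 < 0: the reaction function is downward-sloping, so the choices are strategic substitutes.

strategic substitutes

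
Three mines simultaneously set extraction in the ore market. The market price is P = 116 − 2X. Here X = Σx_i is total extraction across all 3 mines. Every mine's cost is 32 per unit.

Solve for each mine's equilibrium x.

A representative mine's profit is π_i = x_i(116 − 2X) − 32x_i, with X = x_i + Σ_{j≠i} x_j.
First-order condition: 84 − 4x_i − 2Σ_{j≠i} x_j = 0.
Imposing symmetry (x_j = x for all j) turns Σ_{j≠i} x_j into 2x, so 84 = 8x and x = 10.5.

10.5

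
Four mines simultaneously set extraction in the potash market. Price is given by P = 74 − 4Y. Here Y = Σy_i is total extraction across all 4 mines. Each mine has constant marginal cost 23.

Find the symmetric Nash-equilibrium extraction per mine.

A representative mine's profit is π_i = y_i(74 − 4Y) − 23y_i, with Y = y_i + Σ_{j≠i} y_j.
First-order condition: 51 − 8y_i − 4Σ_{j≠i} y_j = 0.
In a symmetric equilibrium every mine chooses the same y, so Σ_{j≠i} y_j = 3y. The condition becomes 51 − 20y = 0, giving y = 51/20 = 2.55.

2.55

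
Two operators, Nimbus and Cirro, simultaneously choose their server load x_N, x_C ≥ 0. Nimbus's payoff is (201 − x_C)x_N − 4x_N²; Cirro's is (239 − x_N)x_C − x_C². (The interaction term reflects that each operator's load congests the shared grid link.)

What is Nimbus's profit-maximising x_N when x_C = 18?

Expanding Nimbus's payoff: 201x_N − x_Cx_N − 4x_N².
∂π/∂x_N = 201 − x_C − 8x_N = 0, so x_N = 25.125 − 0.125x_C.
At x_C = 18: x_N = 25.125 − 0.125·18 = 22.875.

22.875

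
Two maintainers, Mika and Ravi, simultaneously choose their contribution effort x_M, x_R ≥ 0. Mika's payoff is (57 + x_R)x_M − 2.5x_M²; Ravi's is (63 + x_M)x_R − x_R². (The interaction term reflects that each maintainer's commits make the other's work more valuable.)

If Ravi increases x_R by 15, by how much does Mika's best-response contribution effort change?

Expanding Mika's payoff: 57x_M + x_Rx_M − 2.5x_M².
∂π/∂x_M = 57 + x_R − 5x_M = 0, so x_M = 11.4 + 0.2x_R.
The reaction-function slope is 0.2, so a 15-unit rise in x_R moves x_M by 0.2 × 15 = 3. Mika's best response rises — the actions are strategic complements.

3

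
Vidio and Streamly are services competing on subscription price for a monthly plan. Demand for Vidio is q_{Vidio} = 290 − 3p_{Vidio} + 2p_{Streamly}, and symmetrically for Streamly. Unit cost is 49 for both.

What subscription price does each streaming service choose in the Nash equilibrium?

Vidio's profit: π = (p_{Vidio} − 49)(290 − 3p_{Vidio} + 2p_{Streamly}).
∂π/∂p_{Vidio} = 437 − 6p_{Vidio} + 2p_{Streamly} = 0 ⇒ p_{Vidio} = 437/6 + (1/3)p_{Streamly}.
By symmetry p_{Streamly} = p_{Vidio}; substituting into the reaction function, (2/3)p_{Vidio} = 437/6 and p_{Vidio} = 109.25.

109.25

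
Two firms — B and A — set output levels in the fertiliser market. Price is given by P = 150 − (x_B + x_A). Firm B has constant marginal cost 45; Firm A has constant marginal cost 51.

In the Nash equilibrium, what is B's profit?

Firm B's profit: π = x_B(150 − (x_B + x_A)) − 45x_B.
∂π/∂x_B = 105 − 2x_B − x_A = 0, so x_B = 52.5 − 0.5x_A.
By the same steps for A: x_A = 49.5 − 0.5x_B.
Plugging x_A into B's best response: x_B = 52.5 − 0.5(49.5 − 0.5x_B) ⇒ 0.75x_B = 27.75, so x_B = 37.
Then x_A = 49.5 − 0.5·37 = 31.
Price P = 150 − 68 = 82.
B's profit: (82 − 45)·37 = 1369.

1369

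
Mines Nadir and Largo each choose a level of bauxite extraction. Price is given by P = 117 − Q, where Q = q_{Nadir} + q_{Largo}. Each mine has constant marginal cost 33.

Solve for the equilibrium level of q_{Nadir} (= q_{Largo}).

Mine Nadir's profit: π = q_{Nadir}(117 − (q_{Nadir} + q_{Largo})) − 33q_{Nadir}.
∂π/∂q_{Nadir} = 84 − 2q_{Nadir} − q_{Largo} = 0, so q_{Nadir} = 42 − 0.5q_{Largo}.
Setting q_{Nadir} = q_{Largo} in the reaction function: q_{Nadir} = 42 − 0.5q_{Nadir}, so q_{Nadir} = 42 / 1.5 = 28.

28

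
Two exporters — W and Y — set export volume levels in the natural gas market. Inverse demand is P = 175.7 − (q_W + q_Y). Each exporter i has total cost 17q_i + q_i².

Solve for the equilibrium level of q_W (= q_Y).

31.74

Exporter W's profit: π = q_W(175.7 − (q_W + q_Y)) − 17q_W − q_W².
∂π/∂q_W = 158.7 − 4q_W − q_Y = 0, so q_W = 39.675 − 0.25q_Y.
Setting q_W = q_Y in the reaction function: q_W = 39.675 − 0.25q_W, so q_W = 39.675 / 1.25 = 31.74.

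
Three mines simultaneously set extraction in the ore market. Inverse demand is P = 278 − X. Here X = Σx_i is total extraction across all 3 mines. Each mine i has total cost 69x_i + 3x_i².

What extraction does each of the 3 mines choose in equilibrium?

20.9

A representative mine's profit is π_i = x_i(278 − X) − 69x_i − 3x_i², with X = x_i + Σ_{j≠i} x_j.
First-order condition: 209 − 8x_i − Σ_{j≠i} x_j = 0.
With identical mines, set every x_j = x: then 209 − 8x − 2x = 0, i.e. x = 209/10 = 20.9.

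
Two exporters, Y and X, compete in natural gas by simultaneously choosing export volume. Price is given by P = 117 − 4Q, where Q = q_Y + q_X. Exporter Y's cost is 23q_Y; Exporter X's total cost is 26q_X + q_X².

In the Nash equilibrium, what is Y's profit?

Exporter Y's profit: π = q_Y(117 − 4(q_Y + q_X)) − 23q_Y.
∂π/∂q_Y = 94 − 8q_Y − 4q_X = 0, so q_Y = 11.75 − 0.5q_X.
For X: ∂π/∂q_X = 91 − 10q_X − 4q_Y = 0 ⇒ q_X = 9.1 − 0.4q_Y.
Plugging q_X into Y's best response: q_Y = 11.75 − 0.5(9.1 − 0.4q_Y) ⇒ 0.8q_Y = 7.2, so q_Y = 9.
Then q_X = 9.1 − 0.4·9 = 5.5.
Price P = 117 − 4·14.5 = 59.
Y's profit: (59 − 23)·9 = 324.

324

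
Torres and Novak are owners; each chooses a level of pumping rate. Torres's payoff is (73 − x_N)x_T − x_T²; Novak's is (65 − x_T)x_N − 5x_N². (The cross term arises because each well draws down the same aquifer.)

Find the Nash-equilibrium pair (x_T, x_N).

Expanding Torres's payoff: 73x_T − x_Nx_T − x_T².
∂π/∂x_T = 73 − x_N − 2x_T = 0, so x_T = 36.5 − 0.5x_N.
Likewise for Novak: x_N = 6.5 − 0.1x_T.
Solving the two reaction functions simultaneously: (1 − (−0.5)(−0.1))x_T = 36.5 − 0.5·6.5, so 0.95x_T = 33.25 and x_T = 35.
Then x_N = 6.5 − 0.1·35 = 3.

35, 3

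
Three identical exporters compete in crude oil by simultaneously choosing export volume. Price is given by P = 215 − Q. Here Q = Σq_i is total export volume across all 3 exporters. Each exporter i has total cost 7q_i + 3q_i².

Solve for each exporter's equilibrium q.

20.8

A representative exporter's profit is π_i = q_i(215 − Q) − 7q_i − 3q_i², with Q = q_i + Σ_{j≠i} q_j.
First-order condition: 208 − 8q_i − Σ_{j≠i} q_j = 0.
In a symmetric equilibrium every exporter chooses the same q, so Σ_{j≠i} q_j = 2q. The condition becomes 208 − 10q = 0, giving q = 208/10 = 20.8.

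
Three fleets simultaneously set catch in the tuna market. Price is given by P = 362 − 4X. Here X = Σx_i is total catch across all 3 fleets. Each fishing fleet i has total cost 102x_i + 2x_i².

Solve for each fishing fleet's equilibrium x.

13

A representative fishing fleet's profit is π_i = x_i(362 − 4X) − 102x_i − 2x_i², with X = x_i + Σ_{j≠i} x_j.
First-order condition: 260 − 12x_i − 4Σ_{j≠i} x_j = 0.
In a symmetric equilibrium every fishing fleet chooses the same x, so Σ_{j≠i} x_j = 2x. The condition becomes 260 − 20x = 0, giving x = 260/20 = 13.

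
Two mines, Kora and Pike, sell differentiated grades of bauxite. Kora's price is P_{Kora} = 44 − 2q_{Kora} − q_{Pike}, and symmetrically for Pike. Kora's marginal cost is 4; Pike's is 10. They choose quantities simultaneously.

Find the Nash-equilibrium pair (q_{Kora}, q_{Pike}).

Mine Kora's profit: π = q_{Kora}(44 − 2q_{Kora} − q_{Pike}) − 4q_{Kora}.
∂π/∂q_{Kora} = 40 − 4q_{Kora} − q_{Pike} = 0 ⇒ q_{Kora} = 10 − 0.25q_{Pike}.
Similarly q_{Pike} = 8.5 − 0.25q_{Kora}.
Solving the two reaction functions simultaneously: (1 − (−0.25)(−0.25))q_{Kora} = 10 − 0.25·8.5, so 0.9375q_{Kora} = 7.875 and q_{Kora} = 8.4.
Then q_{Pike} = 8.5 − 0.25·8.4 = 6.4.

8.4, 6.4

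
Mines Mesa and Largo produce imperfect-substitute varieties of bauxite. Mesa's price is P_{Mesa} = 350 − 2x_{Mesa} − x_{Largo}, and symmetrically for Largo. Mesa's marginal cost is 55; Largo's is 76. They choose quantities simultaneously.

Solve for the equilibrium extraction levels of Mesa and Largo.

60.4, 53.4

Mine Mesa's profit: π = x_{Mesa}(350 − 2x_{Mesa} − x_{Largo}) − 55x_{Mesa}.
∂π/∂x_{Mesa} = 295 − 4x_{Mesa} − x_{Largo} = 0 ⇒ x_{Mesa} = 73.75 − 0.25x_{Largo}.
Similarly x_{Largo} = 68.5 − 0.25x_{Mesa}.
Substituting the second reaction function into the first: x_{Mesa} = 73.75 − 0.25(68.5 − 0.25x_{Mesa}), which gives 0.9375x_{Mesa} = 56.625 ⇒ x_{Mesa} = 60.4.
Then x_{Largo} = 68.5 − 0.25·60.4 = 53.4.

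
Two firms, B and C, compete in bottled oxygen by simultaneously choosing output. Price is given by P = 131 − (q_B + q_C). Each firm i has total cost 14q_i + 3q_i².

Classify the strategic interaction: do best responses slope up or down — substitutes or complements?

strategic substitutes

Firm B's profit: π = q_B(131 − (q_B + q_C)) − 14q_B − 3q_B².
∂π/∂q_B = 117 − 8q_B − q_C = 0, so q_B = 14.625 − 0.125q_C.
The best-response slope dq_B/dq_C = −0.125 < 0: the reaction function is downward-sloping, so the choices are strategic substitutes.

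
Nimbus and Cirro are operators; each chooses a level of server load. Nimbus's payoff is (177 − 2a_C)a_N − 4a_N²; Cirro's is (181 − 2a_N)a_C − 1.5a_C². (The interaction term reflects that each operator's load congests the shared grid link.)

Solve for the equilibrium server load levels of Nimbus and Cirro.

Expanding Nimbus's payoff: 177a_N − 2a_Ca_N − 4a_N².
∂π/∂a_N = 177 − 2a_C − 8a_N = 0, so a_N = 22.125 − 0.25a_C.
Likewise for Cirro: a_C = 181/3 − (2/3)a_N.
Solving the two reaction functions simultaneously: (1 − (−0.25)(−2/3))a_N = 22.125 − 0.25·(181/3), so (5/6)a_N = 169/24 and a_N = 8.45.
Then a_C = 181/3 − (2/3)·8.45 = 54.7.

8.45, 54.7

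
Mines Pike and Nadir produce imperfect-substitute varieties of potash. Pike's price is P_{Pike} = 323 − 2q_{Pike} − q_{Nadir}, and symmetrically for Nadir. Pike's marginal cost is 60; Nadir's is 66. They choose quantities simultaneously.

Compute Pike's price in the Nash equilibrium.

166

Mine Pike's profit: π = q_{Pike}(323 − 2q_{Pike} − q_{Nadir}) − 60q_{Pike}.
∂π/∂q_{Pike} = 263 − 4q_{Pike} − q_{Nadir} = 0 ⇒ q_{Pike} = 65.75 − 0.25q_{Nadir}.
Similarly q_{Nadir} = 64.25 − 0.25q_{Pike}.
Solving the two reaction functions simultaneously: (1 − (−0.25)(−0.25))q_{Pike} = 65.75 − 0.25·64.25, so 0.9375q_{Pike} = 49.6875 and q_{Pike} = 53.
Then q_{Nadir} = 64.25 − 0.25·53 = 51.
P_{Pike} = 323 − 2·53 − 51 = 166.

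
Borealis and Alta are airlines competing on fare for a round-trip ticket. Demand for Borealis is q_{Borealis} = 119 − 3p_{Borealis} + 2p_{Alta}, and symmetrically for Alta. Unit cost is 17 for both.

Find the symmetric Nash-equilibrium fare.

42.5

Borealis's profit: π = (p_{Borealis} − 17)(119 − 3p_{Borealis} + 2p_{Alta}).
∂π/∂p_{Borealis} = 170 − 6p_{Borealis} + 2p_{Alta} = 0 ⇒ p_{Borealis} = 85/3 + (1/3)p_{Alta}.
By symmetry p_{Alta} = p_{Borealis}; substituting into the reaction function, (2/3)p_{Borealis} = 85/3 and p_{Borealis} = 42.5.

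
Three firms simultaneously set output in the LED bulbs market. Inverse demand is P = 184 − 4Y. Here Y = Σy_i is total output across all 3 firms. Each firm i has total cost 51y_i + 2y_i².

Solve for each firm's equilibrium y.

6.65

A representative firm's profit is π_i = y_i(184 − 4Y) − 51y_i − 2y_i², with Y = y_i + Σ_{j≠i} y_j.
First-order condition: 133 − 12y_i − 4Σ_{j≠i} y_j = 0.
Imposing symmetry (y_j = y for all j) turns Σ_{j≠i} y_j into 2y, so 133 = 20y and y = 6.65.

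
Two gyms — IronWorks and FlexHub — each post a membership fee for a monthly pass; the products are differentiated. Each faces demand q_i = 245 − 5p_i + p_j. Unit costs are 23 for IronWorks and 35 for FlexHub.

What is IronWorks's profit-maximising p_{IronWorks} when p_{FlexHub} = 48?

IronWorks's profit: π = (p_{IronWorks} − 23)(245 − 5p_{IronWorks} + p_{FlexHub}).
∂π/∂p_{IronWorks} = 360 − 10p_{IronWorks} + p_{FlexHub} = 0 ⇒ p_{IronWorks} = 36 + 0.1p_{FlexHub}.
At p_{FlexHub} = 48: p_{IronWorks} = 36 + 0.1·48 = 40.8.

40.8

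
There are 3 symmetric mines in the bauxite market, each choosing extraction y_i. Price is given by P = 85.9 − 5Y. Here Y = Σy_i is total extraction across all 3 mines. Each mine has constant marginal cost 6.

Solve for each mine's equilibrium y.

A representative mine's profit is π_i = y_i(85.9 − 5Y) − 6y_i, with Y = y_i + Σ_{j≠i} y_j.
First-order condition: 79.9 − 10y_i − 5Σ_{j≠i} y_j = 0.
With identical mines, set every y_j = y: then 79.9 − 10y − 10y = 0, i.e. y = 79.9/20 = 3.995.

3.995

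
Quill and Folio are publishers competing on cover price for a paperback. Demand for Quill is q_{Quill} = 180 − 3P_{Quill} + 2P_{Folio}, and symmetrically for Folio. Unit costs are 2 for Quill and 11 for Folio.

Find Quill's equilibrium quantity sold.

138.5625

Quill's profit: π = (P_{Quill} − 2)(180 − 3P_{Quill} + 2P_{Folio}).
∂π/∂P_{Quill} = 186 − 6P_{Quill} + 2P_{Folio} = 0 ⇒ P_{Quill} = 31 + (1/3)P_{Folio}.
Similarly P_{Folio} = 35.5 + (1/3)P_{Quill}.
Solving the two reaction functions simultaneously: (1 − (1/3)(1/3))P_{Quill} = 31 + (1/3)·35.5, so (8/9)P_{Quill} = 257/6 and P_{Quill} = 48.1875.
Then P_{Folio} = 35.5 + (1/3)·48.1875 = 51.5625.
q_{Quill} = 180 − 3·48.1875 + 2·51.5625 = 138.5625.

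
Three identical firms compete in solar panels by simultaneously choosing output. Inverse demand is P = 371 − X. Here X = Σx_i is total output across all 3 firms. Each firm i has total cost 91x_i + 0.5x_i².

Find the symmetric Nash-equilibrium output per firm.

A representative firm's profit is π_i = x_i(371 − X) − 91x_i − 0.5x_i², with X = x_i + Σ_{j≠i} x_j.
First-order condition: 280 − 3x_i − Σ_{j≠i} x_j = 0.
In a symmetric equilibrium every firm chooses the same x, so Σ_{j≠i} x_j = 2x. The condition becomes 280 − 5x = 0, giving x = 280/5 = 56.

56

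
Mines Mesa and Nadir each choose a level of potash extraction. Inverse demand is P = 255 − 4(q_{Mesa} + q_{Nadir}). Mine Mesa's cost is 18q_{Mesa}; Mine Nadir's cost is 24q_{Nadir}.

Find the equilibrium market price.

99

Mine Mesa's profit: π = q_{Mesa}(255 − 4(q_{Mesa} + q_{Nadir})) − 18q_{Mesa}.
∂π/∂q_{Mesa} = 237 − 8q_{Mesa} − 4q_{Nadir} = 0, so q_{Mesa} = 29.625 − 0.5q_{Nadir}.
By the same steps for Nadir: q_{Nadir} = 28.875 − 0.5q_{Mesa}.
Plugging q_{Nadir} into Mesa's best response: q_{Mesa} = 29.625 − 0.5(28.875 − 0.5q_{Mesa}) ⇒ 0.75q_{Mesa} = 15.1875, so q_{Mesa} = 20.25.
Then q_{Nadir} = 28.875 − 0.5·20.25 = 18.75.
Equilibrium price: P = 255 − 4·39 = 99.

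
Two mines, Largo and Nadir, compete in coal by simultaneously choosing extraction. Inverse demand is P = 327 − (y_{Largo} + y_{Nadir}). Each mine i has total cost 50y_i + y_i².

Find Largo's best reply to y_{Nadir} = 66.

Mine Largo's profit: π = y_{Largo}(327 − (y_{Largo} + y_{Nadir})) − 50y_{Largo} − y_{Largo}².
∂π/∂y_{Largo} = 277 − 4y_{Largo} − y_{Nadir} = 0, so y_{Largo} = 69.25 − 0.25y_{Nadir}.
At y_{Nadir} = 66: y_{Largo} = 69.25 − 0.25·66 = 52.75.

52.75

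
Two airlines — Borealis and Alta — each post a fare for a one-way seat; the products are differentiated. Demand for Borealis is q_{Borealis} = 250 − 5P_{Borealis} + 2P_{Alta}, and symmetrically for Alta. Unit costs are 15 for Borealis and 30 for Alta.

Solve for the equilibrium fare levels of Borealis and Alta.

42.1875, 48.4375

Borealis's profit: π = (P_{Borealis} − 15)(250 − 5P_{Borealis} + 2P_{Alta}).
∂π/∂P_{Borealis} = 325 − 10P_{Borealis} + 2P_{Alta} = 0 ⇒ P_{Borealis} = 32.5 + 0.2P_{Alta}.
Similarly P_{Alta} = 40 + 0.2P_{Borealis}.
Solving the two reaction functions simultaneously: (1 − (0.2)(0.2))P_{Borealis} = 32.5 + 0.2·40, so 0.96P_{Borealis} = 40.5 and P_{Borealis} = 42.1875.
Then P_{Alta} = 40 + 0.2·42.1875 = 48.4375.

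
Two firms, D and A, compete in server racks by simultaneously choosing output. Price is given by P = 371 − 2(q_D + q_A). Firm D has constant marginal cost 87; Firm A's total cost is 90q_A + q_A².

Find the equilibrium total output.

Firm D's profit: π = q_D(371 − 2(q_D + q_A)) − 87q_D.
∂π/∂q_D = 284 − 4q_D − 2q_A = 0, so q_D = 71 − 0.5q_A.
For A: ∂π/∂q_A = 281 − 6q_A − 2q_D = 0 ⇒ q_A = 281/6 − (1/3)q_D.
Plugging q_A into D's best response: q_D = 71 − 0.5(281/6 − (1/3)q_D) ⇒ (5/6)q_D = 571/12, so q_D = 57.1.
Then q_A = 281/6 − (1/3)·57.1 = 27.8.
Total output: 57.1 + 27.8 = 84.9.

84.9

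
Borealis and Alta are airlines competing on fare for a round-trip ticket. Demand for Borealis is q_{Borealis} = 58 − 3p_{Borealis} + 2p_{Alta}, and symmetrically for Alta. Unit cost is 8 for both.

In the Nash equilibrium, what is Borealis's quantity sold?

37.5

Borealis's profit: π = (p_{Borealis} − 8)(58 − 3p_{Borealis} + 2p_{Alta}).
∂π/∂p_{Borealis} = 82 − 6p_{Borealis} + 2p_{Alta} = 0 ⇒ p_{Borealis} = 41/3 + (1/3)p_{Alta}.
Setting p_{Borealis} = p_{Alta} in the reaction function: p_{Borealis} = 41/3 + (1/3)p_{Borealis}, so p_{Borealis} = (41/3) / (2/3) = 20.5.
q_{Borealis} = 58 − 3·20.5 + 2·20.5 = 37.5.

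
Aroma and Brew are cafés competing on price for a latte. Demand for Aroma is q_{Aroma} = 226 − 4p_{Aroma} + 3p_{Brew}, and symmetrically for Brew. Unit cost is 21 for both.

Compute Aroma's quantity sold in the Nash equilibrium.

Aroma's profit: π = (p_{Aroma} − 21)(226 − 4p_{Aroma} + 3p_{Brew}).
∂π/∂p_{Aroma} = 310 − 8p_{Aroma} + 3p_{Brew} = 0 ⇒ p_{Aroma} = 38.75 + 0.375p_{Brew}.
Setting p_{Aroma} = p_{Brew} in the reaction function: p_{Aroma} = 38.75 + 0.375p_{Aroma}, so p_{Aroma} = 38.75 / 0.625 = 62.
q_{Aroma} = 226 − 4·62 + 3·62 = 164.

164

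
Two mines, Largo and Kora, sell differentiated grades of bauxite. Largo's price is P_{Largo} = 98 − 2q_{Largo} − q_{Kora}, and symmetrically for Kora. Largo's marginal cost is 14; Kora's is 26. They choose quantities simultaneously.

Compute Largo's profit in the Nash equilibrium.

Mine Largo's profit: π = q_{Largo}(98 − 2q_{Largo} − q_{Kora}) − 14q_{Largo}.
∂π/∂q_{Largo} = 84 − 4q_{Largo} − q_{Kora} = 0 ⇒ q_{Largo} = 21 − 0.25q_{Kora}.
Similarly q_{Kora} = 18 − 0.25q_{Largo}.
Plugging q_{Kora} into Largo's best response: q_{Largo} = 21 − 0.25(18 − 0.25q_{Largo}) ⇒ 0.9375q_{Largo} = 16.5, so q_{Largo} = 17.6.
Then q_{Kora} = 18 − 0.25·17.6 = 13.6.
P_{Largo} = 98 − 2·17.6 − 13.6 = 49.2.
Profit = (49.2 − 14)·17.6 = 619.52.

619.52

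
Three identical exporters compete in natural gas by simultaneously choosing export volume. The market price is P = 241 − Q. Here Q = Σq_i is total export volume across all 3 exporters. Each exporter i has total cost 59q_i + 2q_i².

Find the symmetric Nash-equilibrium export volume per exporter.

A representative exporter's profit is π_i = q_i(241 − Q) − 59q_i − 2q_i², with Q = q_i + Σ_{j≠i} q_j.
First-order condition: 182 − 6q_i − Σ_{j≠i} q_j = 0.
Imposing symmetry (q_j = q for all j) turns Σ_{j≠i} q_j into 2q, so 182 = 8q and q = 22.75.

22.75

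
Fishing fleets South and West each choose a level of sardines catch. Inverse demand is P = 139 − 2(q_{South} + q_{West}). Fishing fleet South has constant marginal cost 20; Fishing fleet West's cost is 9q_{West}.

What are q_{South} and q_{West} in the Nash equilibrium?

Fishing fleet South's profit: π = q_{South}(139 − 2(q_{South} + q_{West})) − 20q_{South}.
∂π/∂q_{South} = 119 − 4q_{South} − 2q_{West} = 0, so q_{South} = 29.75 − 0.5q_{West}.
By the same steps for West: q_{West} = 32.5 − 0.5q_{South}.
Solving the two reaction functions simultaneously: (1 − (−0.5)(−0.5))q_{South} = 29.75 − 0.5·32.5, so 0.75q_{South} = 13.5 and q_{South} = 18.
Then q_{West} = 32.5 − 0.5·18 = 23.5.

18, 23.5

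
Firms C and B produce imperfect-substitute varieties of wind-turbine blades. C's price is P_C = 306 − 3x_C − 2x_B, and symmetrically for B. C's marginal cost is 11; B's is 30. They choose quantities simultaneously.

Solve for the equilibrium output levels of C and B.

Firm C's profit: π = x_C(306 − 3x_C − 2x_B) − 11x_C.
∂π/∂x_C = 295 − 6x_C − 2x_B = 0 ⇒ x_C = 295/6 − (1/3)x_B.
Similarly x_B = 46 − (1/3)x_C.
Solving the two reaction functions simultaneously: (1 − (−1/3)(−1/3))x_C = 295/6 − (1/3)·46, so (8/9)x_C = 203/6 and x_C = 38.0625.
Then x_B = 46 − (1/3)·38.0625 = 33.3125.

38.0625, 33.3125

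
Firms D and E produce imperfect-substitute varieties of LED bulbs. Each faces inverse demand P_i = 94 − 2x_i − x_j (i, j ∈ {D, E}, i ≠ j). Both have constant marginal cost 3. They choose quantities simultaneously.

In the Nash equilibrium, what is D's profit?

Firm D's profit: π = x_D(94 − 2x_D − x_E) − 3x_D.
∂π/∂x_D = 91 − 4x_D − x_E = 0 ⇒ x_D = 22.75 − 0.25x_E.
By symmetry x_E = x_D; substituting into the reaction function, 1.25x_D = 22.75 and x_D = 18.2.
P_D = 94 − 2·18.2 − 18.2 = 39.4.
Profit = (39.4 − 3)·18.2 = 662.48.

662.48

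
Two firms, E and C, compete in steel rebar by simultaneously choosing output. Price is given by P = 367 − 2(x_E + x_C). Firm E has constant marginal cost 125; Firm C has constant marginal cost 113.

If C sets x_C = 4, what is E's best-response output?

58.5

Firm E's profit: π = x_E(367 − 2(x_E + x_C)) − 125x_E.
∂π/∂x_E = 242 − 4x_E − 2x_C = 0, so x_E = 60.5 − 0.5x_C.
At x_C = 4: x_E = 60.5 − 0.5·4 = 58.5.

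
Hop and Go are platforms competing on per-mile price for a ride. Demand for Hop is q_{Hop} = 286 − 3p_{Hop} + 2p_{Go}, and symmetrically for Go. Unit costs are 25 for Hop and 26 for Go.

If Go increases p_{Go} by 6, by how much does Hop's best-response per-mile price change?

Hop's profit: π = (p_{Hop} − 25)(286 − 3p_{Hop} + 2p_{Go}).
∂π/∂p_{Hop} = 361 − 6p_{Hop} + 2p_{Go} = 0 ⇒ p_{Hop} = 361/6 + (1/3)p_{Go}.
The reaction-function slope is 1/3, so a 6-unit rise in p_{Go} moves p_{Hop} by 1/3 × 6 = 2. Hop's best response rises — the actions are strategic complements.

2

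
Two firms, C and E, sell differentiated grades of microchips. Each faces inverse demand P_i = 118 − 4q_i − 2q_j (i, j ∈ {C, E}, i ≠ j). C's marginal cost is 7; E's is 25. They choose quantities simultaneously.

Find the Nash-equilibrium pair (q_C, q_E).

Firm C's profit: π = q_C(118 − 4q_C − 2q_E) − 7q_C.
∂π/∂q_C = 111 − 8q_C − 2q_E = 0 ⇒ q_C = 13.875 − 0.25q_E.
Similarly q_E = 11.625 − 0.25q_C.
Solving the two reaction functions simultaneously: (1 − (−0.25)(−0.25))q_C = 13.875 − 0.25·11.625, so 0.9375q_C = 351/32 and q_C = 11.7.
Then q_E = 11.625 − 0.25·11.7 = 8.7.

11.7, 8.7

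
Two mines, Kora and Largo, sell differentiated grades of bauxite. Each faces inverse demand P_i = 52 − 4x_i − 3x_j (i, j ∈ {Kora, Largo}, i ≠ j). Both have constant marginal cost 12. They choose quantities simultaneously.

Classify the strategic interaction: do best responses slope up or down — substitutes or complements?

strategic substitutes

Mine Kora's profit: π = x_{Kora}(52 − 4x_{Kora} − 3x_{Largo}) − 12x_{Kora}.
∂π/∂x_{Kora} = 40 − 8x_{Kora} − 3x_{Largo} = 0 ⇒ x_{Kora} = 5 − 0.375x_{Largo}.
The best-response slope dx_{Kora}/dx_{Largo} = −0.375 < 0: the reaction function is downward-sloping, so the choices are strategic substitutes.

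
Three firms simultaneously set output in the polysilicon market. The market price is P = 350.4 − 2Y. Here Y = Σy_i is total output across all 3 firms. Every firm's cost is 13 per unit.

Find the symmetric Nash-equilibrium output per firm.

A representative firm's profit is π_i = y_i(350.4 − 2Y) − 13y_i, with Y = y_i + Σ_{j≠i} y_j.
First-order condition: 337.4 − 4y_i − 2Σ_{j≠i} y_j = 0.
With identical firms, set every y_j = y: then 337.4 − 4y − 4y = 0, i.e. y = 337.4/8 = 42.175.

42.175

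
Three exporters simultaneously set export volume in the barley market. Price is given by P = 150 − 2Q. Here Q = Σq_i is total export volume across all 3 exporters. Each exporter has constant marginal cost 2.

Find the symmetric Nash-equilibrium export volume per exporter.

A representative exporter's profit is π_i = q_i(150 − 2Q) − 2q_i, with Q = q_i + Σ_{j≠i} q_j.
First-order condition: 148 − 4q_i − 2Σ_{j≠i} q_j = 0.
Imposing symmetry (q_j = q for all j) turns Σ_{j≠i} q_j into 2q, so 148 = 8q and q = 18.5.

18.5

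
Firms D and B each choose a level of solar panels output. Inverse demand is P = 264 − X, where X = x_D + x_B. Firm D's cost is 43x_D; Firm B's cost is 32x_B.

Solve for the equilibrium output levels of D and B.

Firm D's profit: π = x_D(264 − (x_D + x_B)) − 43x_D.
∂π/∂x_D = 221 − 2x_D − x_B = 0, so x_D = 110.5 − 0.5x_B.
By the same steps for B: x_B = 116 − 0.5x_D.
Plugging x_B into D's best response: x_D = 110.5 − 0.5(116 − 0.5x_D) ⇒ 0.75x_D = 52.5, so x_D = 70.
Then x_B = 116 − 0.5·70 = 81.

70, 81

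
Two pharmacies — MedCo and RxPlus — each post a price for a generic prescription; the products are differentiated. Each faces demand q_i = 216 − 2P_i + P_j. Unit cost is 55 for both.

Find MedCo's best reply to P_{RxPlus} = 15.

85.25

MedCo's profit: π = (P_{MedCo} − 55)(216 − 2P_{MedCo} + P_{RxPlus}).
∂π/∂P_{MedCo} = 326 − 4P_{MedCo} + P_{RxPlus} = 0 ⇒ P_{MedCo} = 81.5 + 0.25P_{RxPlus}.
At P_{RxPlus} = 15: P_{MedCo} = 81.5 + 0.25·15 = 85.25.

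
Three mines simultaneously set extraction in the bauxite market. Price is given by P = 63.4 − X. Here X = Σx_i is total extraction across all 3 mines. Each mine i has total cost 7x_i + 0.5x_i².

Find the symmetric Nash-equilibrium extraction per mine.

11.28

A representative mine's profit is π_i = x_i(63.4 − X) − 7x_i − 0.5x_i², with X = x_i + Σ_{j≠i} x_j.
First-order condition: 56.4 − 3x_i − Σ_{j≠i} x_j = 0.
With identical mines, set every x_j = x: then 56.4 − 3x − 2x = 0, i.e. x = 56.4/5 = 11.28.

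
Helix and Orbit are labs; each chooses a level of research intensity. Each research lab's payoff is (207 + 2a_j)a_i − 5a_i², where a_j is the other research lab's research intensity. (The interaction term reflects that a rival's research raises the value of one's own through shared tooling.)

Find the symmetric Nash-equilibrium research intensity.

Helix's payoff is (207 + 2a_O)a_H − 5a_H².
∂π/∂a_H = 207 + 2a_O − 10a_H = 0, so a_H = 20.7 + 0.2a_O.
By symmetry a_O = a_H; substituting into the reaction function, 0.8a_H = 20.7 and a_H = 25.875.

25.875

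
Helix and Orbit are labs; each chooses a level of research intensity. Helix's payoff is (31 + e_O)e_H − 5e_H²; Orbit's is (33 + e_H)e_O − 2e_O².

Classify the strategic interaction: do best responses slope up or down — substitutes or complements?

Expanding Helix's payoff: 31e_H + e_Oe_H − 5e_H².
∂π/∂e_H = 31 + e_O − 10e_H = 0, so e_H = 3.1 + 0.1e_O.
The best-response slope de_H/de_O = 0.1 > 0: the reaction function is upward-sloping, so the choices are strategic complements.

strategic complements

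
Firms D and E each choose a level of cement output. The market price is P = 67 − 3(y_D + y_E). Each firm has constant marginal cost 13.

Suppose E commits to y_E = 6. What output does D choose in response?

6

Firm D's profit: π = y_D(67 − 3(y_D + y_E)) − 13y_D.
∂π/∂y_D = 54 − 6y_D − 3y_E = 0, so y_D = 9 − 0.5y_E.
At y_E = 6: y_D = 9 − 0.5·6 = 6.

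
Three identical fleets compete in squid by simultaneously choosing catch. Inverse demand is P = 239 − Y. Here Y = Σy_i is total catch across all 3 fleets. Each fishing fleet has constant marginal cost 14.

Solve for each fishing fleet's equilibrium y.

56.25

A representative fishing fleet's profit is π_i = y_i(239 − Y) − 14y_i, with Y = y_i + Σ_{j≠i} y_j.
First-order condition: 225 − 2y_i − Σ_{j≠i} y_j = 0.
With identical fishing fleets, set every y_j = y: then 225 − 2y − 2y = 0, i.e. y = 225/4 = 56.25.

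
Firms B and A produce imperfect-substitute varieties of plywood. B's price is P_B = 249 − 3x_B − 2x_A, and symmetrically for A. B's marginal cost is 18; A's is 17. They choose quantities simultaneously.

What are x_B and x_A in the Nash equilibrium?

28.8125, 29.0625

Firm B's profit: π = x_B(249 − 3x_B − 2x_A) − 18x_B.
∂π/∂x_B = 231 − 6x_B − 2x_A = 0 ⇒ x_B = 38.5 − (1/3)x_A.
Similarly x_A = 116/3 − (1/3)x_B.
Plugging x_A into B's best response: x_B = 38.5 − (1/3)(116/3 − (1/3)x_B) ⇒ (8/9)x_B = 461/18, so x_B = 28.8125.
Then x_A = 116/3 − (1/3)·28.8125 = 29.0625.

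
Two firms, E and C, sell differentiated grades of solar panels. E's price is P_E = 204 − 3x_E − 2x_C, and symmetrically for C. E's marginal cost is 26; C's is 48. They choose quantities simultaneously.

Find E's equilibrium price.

Firm E's profit: π = x_E(204 − 3x_E − 2x_C) − 26x_E.
∂π/∂x_E = 178 − 6x_E − 2x_C = 0 ⇒ x_E = 89/3 − (1/3)x_C.
Similarly x_C = 26 − (1/3)x_E.
Solving the two reaction functions simultaneously: (1 − (−1/3)(−1/3))x_E = 89/3 − (1/3)·26, so (8/9)x_E = 21 and x_E = 23.625.
Then x_C = 26 − (1/3)·23.625 = 18.125.
P_E = 204 − 3·23.625 − 2·18.125 = 96.875.

96.875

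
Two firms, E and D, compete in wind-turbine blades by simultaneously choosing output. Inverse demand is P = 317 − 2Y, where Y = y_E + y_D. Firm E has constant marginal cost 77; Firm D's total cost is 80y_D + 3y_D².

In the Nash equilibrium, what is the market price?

Firm E's profit: π = y_E(317 − 2(y_E + y_D)) − 77y_E.
∂π/∂y_E = 240 − 4y_E − 2y_D = 0, so y_E = 60 − 0.5y_D.
For D: ∂π/∂y_D = 237 − 10y_D − 2y_E = 0 ⇒ y_D = 23.7 − 0.2y_E.
Solving the two reaction functions simultaneously: (1 − (−0.5)(−0.2))y_E = 60 − 0.5·23.7, so 0.9y_E = 48.15 and y_E = 53.5.
Then y_D = 23.7 − 0.2·53.5 = 13.
Equilibrium price: P = 317 − 2·66.5 = 184.

184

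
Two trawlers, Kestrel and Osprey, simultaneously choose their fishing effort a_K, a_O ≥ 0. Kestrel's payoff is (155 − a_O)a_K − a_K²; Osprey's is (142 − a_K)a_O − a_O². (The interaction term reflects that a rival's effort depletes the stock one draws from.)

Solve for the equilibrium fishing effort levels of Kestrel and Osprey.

Expanding Kestrel's payoff: 155a_K − a_Oa_K − a_K².
∂π/∂a_K = 155 − a_O − 2a_K = 0, so a_K = 77.5 − 0.5a_O.
Likewise for Osprey: a_O = 71 − 0.5a_K.
Solving the two reaction functions simultaneously: (1 − (−0.5)(−0.5))a_K = 77.5 − 0.5·71, so 0.75a_K = 42 and a_K = 56.
Then a_O = 71 − 0.5·56 = 43.

56, 43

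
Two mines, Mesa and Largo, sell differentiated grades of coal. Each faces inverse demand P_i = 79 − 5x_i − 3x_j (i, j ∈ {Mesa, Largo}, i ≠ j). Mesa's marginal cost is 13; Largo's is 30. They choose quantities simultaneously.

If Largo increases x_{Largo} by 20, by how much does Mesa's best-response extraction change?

-6

Mine Mesa's profit: π = x_{Mesa}(79 − 5x_{Mesa} − 3x_{Largo}) − 13x_{Mesa}.
∂π/∂x_{Mesa} = 66 − 10x_{Mesa} − 3x_{Largo} = 0 ⇒ x_{Mesa} = 6.6 − 0.3x_{Largo}.
The reaction-function slope is −0.3, so a 20-unit rise in x_{Largo} moves x_{Mesa} by −0.3 × 20 = −6. Mesa's best response falls — the actions are strategic substitutes.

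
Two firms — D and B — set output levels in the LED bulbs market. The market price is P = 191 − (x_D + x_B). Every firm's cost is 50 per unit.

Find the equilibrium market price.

97

Firm D's profit: π = x_D(191 − (x_D + x_B)) − 50x_D.
∂π/∂x_D = 141 − 2x_D − x_B = 0, so x_D = 70.5 − 0.5x_B.
Setting x_D = x_B in the reaction function: x_D = 70.5 − 0.5x_D, so x_D = 70.5 / 1.5 = 47.
Equilibrium price: P = 191 − 94 = 97.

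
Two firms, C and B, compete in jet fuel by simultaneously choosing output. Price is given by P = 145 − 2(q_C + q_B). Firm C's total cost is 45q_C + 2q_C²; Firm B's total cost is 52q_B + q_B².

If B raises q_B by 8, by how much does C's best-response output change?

-2

Firm C's profit: π = q_C(145 − 2(q_C + q_B)) − 45q_C − 2q_C².
∂π/∂q_C = 100 − 8q_C − 2q_B = 0, so q_C = 12.5 − 0.25q_B.
The reaction-function slope is −0.25, so an 8-unit rise in q_B moves q_C by −0.25 × 8 = −2. C's best response falls — the actions are strategic substitutes.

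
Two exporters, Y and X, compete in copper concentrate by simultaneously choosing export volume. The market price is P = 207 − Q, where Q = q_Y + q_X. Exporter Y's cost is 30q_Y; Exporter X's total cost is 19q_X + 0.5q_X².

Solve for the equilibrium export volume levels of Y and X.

68.6, 39.8

Exporter Y's profit: π = q_Y(207 − (q_Y + q_X)) − 30q_Y.
∂π/∂q_Y = 177 − 2q_Y − q_X = 0, so q_Y = 88.5 − 0.5q_X.
For X: ∂π/∂q_X = 188 − 3q_X − q_Y = 0 ⇒ q_X = 188/3 − (1/3)q_Y.
Substituting the second reaction function into the first: q_Y = 88.5 − 0.5(188/3 − (1/3)q_Y), which gives (5/6)q_Y = 343/6 ⇒ q_Y = 68.6.
Then q_X = 188/3 − (1/3)·68.6 = 39.8.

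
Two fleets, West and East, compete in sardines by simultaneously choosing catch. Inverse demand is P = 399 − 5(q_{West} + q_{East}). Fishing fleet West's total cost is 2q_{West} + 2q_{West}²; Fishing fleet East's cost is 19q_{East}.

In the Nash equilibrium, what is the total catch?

Fishing fleet West's profit: π = q_{West}(399 − 5(q_{West} + q_{East})) − 2q_{West} − 2q_{West}².
∂π/∂q_{West} = 397 − 14q_{West} − 5q_{East} = 0, so q_{West} = 397/14 − (5/14)q_{East}.
For East: ∂π/∂q_{East} = 380 − 10q_{East} − 5q_{West} = 0 ⇒ q_{East} = 38 − 0.5q_{West}.
Substituting the second reaction function into the first: q_{West} = 397/14 − (5/14)(38 − 0.5q_{West}), which gives (23/28)q_{West} = 207/14 ⇒ q_{West} = 18.
Then q_{East} = 38 − 0.5·18 = 29.
Total catch: 18 + 29 = 47.

47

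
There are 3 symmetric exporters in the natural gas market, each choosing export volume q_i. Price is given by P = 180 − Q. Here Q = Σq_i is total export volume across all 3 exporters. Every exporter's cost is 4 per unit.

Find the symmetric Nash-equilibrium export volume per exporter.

44

A representative exporter's profit is π_i = q_i(180 − Q) − 4q_i, with Q = q_i + Σ_{j≠i} q_j.
First-order condition: 176 − 2q_i − Σ_{j≠i} q_j = 0.
In a symmetric equilibrium every exporter chooses the same q, so Σ_{j≠i} q_j = 2q. The condition becomes 176 − 4q = 0, giving q = 176/4 = 44.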